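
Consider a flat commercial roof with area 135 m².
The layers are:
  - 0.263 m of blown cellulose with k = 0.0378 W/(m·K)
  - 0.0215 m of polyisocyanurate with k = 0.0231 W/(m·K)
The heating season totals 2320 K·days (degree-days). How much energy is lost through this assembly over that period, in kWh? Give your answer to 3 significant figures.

953 kWh

0.263/0.0378 = 6.958
0.0215/0.0231 = 0.9307
R_total = 6.958 + 0.9307 = 7.888 m²·K/W
E = A × HDD × 24 / R / 1000 = 135 × 2320 × 24 / 7.888 / 1000 = 952.9 kWh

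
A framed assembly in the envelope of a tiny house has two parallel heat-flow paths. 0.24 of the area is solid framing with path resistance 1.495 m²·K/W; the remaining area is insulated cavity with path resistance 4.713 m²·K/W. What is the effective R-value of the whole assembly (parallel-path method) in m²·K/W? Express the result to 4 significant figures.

3.108 m²·K/W

U_eff = 0.76/4.713 + 0.24/1.495 = 0.16126 + 0.16054 = 0.32179
R_eff = 1/U_eff = 3.1076 m²·K/W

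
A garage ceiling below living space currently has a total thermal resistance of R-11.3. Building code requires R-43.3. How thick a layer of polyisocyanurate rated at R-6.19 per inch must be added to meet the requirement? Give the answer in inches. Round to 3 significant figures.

ΔR = 43.3 − 11.3 = 32 ft²·°F·h/BTU
L = ΔR / (R/in) = 32/6.19 = 5.17 in

5.17 in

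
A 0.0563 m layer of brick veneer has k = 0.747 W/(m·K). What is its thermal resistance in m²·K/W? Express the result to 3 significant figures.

0.0754 m²·K/W

R = L/k = 0.0563/0.747 = 0.07537 m²·K/W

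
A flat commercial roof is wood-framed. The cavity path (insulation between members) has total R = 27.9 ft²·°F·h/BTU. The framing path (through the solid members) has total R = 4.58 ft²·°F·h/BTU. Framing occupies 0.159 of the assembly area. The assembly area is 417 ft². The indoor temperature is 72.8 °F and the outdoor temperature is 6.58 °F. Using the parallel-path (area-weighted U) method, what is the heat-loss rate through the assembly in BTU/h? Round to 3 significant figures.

U_eff = 0.841/27.9 + 0.159/4.58 = 0.03014 + 0.03472 = 0.06486
R_eff = 1/U_eff = 15.42 ft²·°F·h/BTU
Q = 417 × (72.8 − 6.58) / 15.42 = 1791 BTU/h

1790 BTU/h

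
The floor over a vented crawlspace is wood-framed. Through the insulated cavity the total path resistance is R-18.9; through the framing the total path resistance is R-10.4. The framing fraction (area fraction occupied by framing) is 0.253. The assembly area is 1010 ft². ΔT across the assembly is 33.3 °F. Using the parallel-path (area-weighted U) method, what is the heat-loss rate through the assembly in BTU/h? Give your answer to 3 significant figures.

2150 BTU/h

U_eff = 0.747/18.9 + 0.253/10.4 = 0.03952 + 0.02433 = 0.06385
R_eff = 1/U_eff = 15.66 ft²·°F·h/BTU
Q = 1010 × 33.3 / 15.66 = 2147 BTU/h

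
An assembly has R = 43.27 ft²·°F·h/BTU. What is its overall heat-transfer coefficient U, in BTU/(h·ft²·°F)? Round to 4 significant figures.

0.02311 BTU/(h·ft²·°F)

U = 1/R = 1/43.27 = 0.023111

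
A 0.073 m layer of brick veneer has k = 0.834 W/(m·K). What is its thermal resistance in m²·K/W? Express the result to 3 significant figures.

R = L/k = 0.073/0.834 = 0.08753 m²·K/W

0.0875 m²·K/W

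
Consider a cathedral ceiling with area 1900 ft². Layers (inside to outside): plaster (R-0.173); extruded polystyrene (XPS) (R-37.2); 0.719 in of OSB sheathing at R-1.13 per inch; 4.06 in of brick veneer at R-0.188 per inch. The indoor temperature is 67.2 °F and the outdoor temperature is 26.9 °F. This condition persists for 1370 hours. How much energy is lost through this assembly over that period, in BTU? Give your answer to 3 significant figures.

0.719 × 1.13 = 0.8125
4.06 × 0.188 = 0.7633
R_total = 0.173 + 37.2 + 0.8125 + 0.7633 = 38.95 ft²·°F·h/BTU
Q = 1900 × (67.2 − 26.9) / 38.95 = 1966 BTU/h
E = 1966 × 1370 = 2693000 BTU

2690000 BTU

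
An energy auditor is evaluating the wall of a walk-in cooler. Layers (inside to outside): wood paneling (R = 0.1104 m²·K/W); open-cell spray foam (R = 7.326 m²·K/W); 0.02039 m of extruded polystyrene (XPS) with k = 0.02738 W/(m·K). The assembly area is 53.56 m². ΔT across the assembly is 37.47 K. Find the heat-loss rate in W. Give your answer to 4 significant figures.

0.02039/0.02738 = 0.7447
R_total = 0.1104 + 7.326 + 0.7447 = 8.1811 m²·K/W
Q = A·ΔT/R = 53.56 × 37.47 / 8.1811 = 245.31 W

245.3 W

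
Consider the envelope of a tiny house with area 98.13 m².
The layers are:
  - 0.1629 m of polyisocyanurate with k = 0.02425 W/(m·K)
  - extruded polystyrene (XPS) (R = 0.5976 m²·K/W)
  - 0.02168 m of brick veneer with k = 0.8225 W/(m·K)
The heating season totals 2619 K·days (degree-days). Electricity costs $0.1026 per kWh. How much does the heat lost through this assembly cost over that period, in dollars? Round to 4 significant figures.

86.20 dollars

0.1629/0.02425 = 6.7175
0.02168/0.8225 = 0.026359
R_total = 6.7175 + 0.5976 + 0.026359 = 7.3415 m²·K/W
E = A × HDD × 24 / R / 1000 = 98.13 × 2619 × 24 / 7.3415 / 1000 = 840.17 kWh
Cost = 840.17 × 0.1026 = $86.201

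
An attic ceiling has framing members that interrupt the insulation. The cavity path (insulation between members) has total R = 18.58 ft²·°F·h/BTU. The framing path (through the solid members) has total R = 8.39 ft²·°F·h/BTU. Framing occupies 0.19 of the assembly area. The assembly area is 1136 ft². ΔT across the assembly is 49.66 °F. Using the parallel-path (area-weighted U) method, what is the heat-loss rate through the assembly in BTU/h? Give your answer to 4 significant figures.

U_eff = 0.81/18.58 + 0.19/8.39 = 0.043595 + 0.022646 = 0.066241
R_eff = 1/U_eff = 15.096 ft²·°F·h/BTU
Q = 1136 × 49.66 / 15.096 = 3736.9 BTU/h

3737 BTU/h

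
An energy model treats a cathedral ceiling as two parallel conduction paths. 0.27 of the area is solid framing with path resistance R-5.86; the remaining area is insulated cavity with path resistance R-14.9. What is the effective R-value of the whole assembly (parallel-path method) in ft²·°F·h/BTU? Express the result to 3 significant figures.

U_eff = 0.73/14.9 + 0.27/5.86 = 0.04899 + 0.04608 = 0.09507
R_eff = 1/U_eff = 10.52 ft²·°F·h/BTU

10.5 ft²·°F·h/BTU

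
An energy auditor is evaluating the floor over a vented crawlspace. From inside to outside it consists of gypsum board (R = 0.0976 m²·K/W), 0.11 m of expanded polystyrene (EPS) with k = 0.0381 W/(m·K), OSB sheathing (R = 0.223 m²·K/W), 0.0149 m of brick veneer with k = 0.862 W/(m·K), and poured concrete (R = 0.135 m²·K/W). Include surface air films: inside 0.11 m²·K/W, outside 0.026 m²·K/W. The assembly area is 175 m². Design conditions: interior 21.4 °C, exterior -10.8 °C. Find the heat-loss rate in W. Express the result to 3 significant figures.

0.11/0.0381 = 2.887
0.0149/0.862 = 0.01729
R_total = 0.11 + 0.0976 + 2.887 + 0.223 + 0.01729 + 0.135 + 0.026 = 3.496 m²·K/W
Q = A·ΔT/R = 175 × (21.4 − (-10.8)) / 3.496 = 1612 W

1610 W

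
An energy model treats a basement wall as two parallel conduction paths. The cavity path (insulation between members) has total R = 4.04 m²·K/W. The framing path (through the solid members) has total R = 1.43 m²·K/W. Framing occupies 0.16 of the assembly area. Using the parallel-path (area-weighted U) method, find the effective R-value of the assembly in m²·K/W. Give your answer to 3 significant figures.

3.13 m²·K/W

U_eff = 0.84/4.04 + 0.16/1.43 = 0.2079 + 0.1119 = 0.3198
R_eff = 1/U_eff = 3.127 m²·K/W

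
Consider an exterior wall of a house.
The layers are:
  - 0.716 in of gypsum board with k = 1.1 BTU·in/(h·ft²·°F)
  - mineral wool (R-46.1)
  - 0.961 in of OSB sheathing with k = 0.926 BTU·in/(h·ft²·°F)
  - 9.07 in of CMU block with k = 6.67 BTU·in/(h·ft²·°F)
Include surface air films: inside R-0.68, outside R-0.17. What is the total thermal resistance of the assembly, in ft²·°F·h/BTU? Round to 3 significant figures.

50.0 ft²·°F·h/BTU

0.716/1.1 = 0.6509
0.961/0.926 = 1.038
9.07/6.67 = 1.36
R_total = 0.68 + 0.6509 + 46.1 + 1.038 + 1.36 + 0.17 = 50 ft²·°F·h/BTU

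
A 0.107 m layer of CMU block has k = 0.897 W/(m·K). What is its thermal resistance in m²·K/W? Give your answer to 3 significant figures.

0.119 m²·K/W

R = L/k = 0.107/0.897 = 0.1193 m²·K/W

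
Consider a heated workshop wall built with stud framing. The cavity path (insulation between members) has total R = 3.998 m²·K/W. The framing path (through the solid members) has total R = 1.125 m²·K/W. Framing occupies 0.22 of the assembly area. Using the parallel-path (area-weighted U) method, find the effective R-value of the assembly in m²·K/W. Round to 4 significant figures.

U_eff = 0.78/3.998 + 0.22/1.125 = 0.1951 + 0.19556 = 0.39065
R_eff = 1/U_eff = 2.5598 m²·K/W

2.560 m²·K/W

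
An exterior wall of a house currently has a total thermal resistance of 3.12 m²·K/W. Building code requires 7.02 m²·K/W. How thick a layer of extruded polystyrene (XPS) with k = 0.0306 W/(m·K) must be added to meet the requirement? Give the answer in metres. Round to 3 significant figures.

ΔR = 7.02 − 3.12 = 3.9 m²·K/W
L = ΔR × k = 3.9 × 0.0306 = 0.1193 m

0.119 m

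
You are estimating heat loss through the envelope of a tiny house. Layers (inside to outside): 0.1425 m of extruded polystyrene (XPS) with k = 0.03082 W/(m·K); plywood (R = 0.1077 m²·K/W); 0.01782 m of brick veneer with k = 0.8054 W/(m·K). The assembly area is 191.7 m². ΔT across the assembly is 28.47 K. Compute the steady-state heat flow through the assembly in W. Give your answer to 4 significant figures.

1148 W

0.1425/0.03082 = 4.6236
0.01782/0.8054 = 0.022126
R_total = 4.6236 + 0.1077 + 0.022126 = 4.7534 m²·K/W
Q = A·ΔT/R = 191.7 × 28.47 / 4.7534 = 1148.2 W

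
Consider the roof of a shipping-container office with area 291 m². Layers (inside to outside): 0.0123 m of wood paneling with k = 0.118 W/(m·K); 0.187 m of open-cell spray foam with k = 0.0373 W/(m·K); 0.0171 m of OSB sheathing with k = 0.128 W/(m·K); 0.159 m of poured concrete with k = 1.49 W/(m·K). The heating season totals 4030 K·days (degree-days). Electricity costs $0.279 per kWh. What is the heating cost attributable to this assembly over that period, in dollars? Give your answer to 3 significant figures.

0.0123/0.118 = 0.1042
0.187/0.0373 = 5.013
0.0171/0.128 = 0.1336
0.159/1.49 = 0.1067
R_total = 0.1042 + 5.013 + 0.1336 + 0.1067 = 5.358 m²·K/W
E = A × HDD × 24 / R / 1000 = 291 × 4030 × 24 / 5.358 / 1000 = 5253 kWh
Cost = 5253 × 0.279 = $1466

1470 dollars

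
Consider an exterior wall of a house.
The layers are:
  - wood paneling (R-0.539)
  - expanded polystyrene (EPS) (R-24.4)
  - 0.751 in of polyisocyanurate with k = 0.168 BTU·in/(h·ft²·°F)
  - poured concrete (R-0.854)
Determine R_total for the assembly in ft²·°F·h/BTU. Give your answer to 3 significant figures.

30.3 ft²·°F·h/BTU

0.751/0.168 = 4.47
R_total = 0.539 + 24.4 + 4.47 + 0.854 = 30.26 ft²·°F·h/BTU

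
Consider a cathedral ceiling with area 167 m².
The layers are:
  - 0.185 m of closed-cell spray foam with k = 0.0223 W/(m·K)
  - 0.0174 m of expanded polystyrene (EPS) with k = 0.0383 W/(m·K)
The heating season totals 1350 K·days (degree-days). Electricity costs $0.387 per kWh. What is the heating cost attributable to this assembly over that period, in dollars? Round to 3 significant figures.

0.185/0.0223 = 8.296
0.0174/0.0383 = 0.4543
R_total = 8.296 + 0.4543 = 8.75 m²·K/W
E = A × HDD × 24 / R / 1000 = 167 × 1350 × 24 / 8.75 / 1000 = 618.4 kWh
Cost = 618.4 × 0.387 = $239.3

239 dollars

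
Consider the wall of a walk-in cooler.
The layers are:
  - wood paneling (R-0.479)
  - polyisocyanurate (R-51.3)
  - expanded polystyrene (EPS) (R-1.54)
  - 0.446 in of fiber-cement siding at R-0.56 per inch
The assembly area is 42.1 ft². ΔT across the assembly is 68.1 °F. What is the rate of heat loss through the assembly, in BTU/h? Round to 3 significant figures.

53.5 BTU/h

0.446 × 0.56 = 0.2498
R_total = 0.479 + 51.3 + 1.54 + 0.2498 = 53.57 ft²·°F·h/BTU
Q = A·ΔT/R = 42.1 × 68.1 / 53.57 = 53.52 BTU/h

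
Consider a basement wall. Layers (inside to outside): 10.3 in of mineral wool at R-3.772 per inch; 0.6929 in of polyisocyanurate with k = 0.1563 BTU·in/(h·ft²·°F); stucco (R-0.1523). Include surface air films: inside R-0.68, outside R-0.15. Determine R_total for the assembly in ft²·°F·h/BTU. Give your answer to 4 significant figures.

44.27 ft²·°F·h/BTU

10.3 × 3.772 = 38.852
0.6929/0.1563 = 4.4331
R_total = 0.68 + 38.852 + 4.4331 + 0.1523 + 0.15 = 44.267 ft²·°F·h/BTU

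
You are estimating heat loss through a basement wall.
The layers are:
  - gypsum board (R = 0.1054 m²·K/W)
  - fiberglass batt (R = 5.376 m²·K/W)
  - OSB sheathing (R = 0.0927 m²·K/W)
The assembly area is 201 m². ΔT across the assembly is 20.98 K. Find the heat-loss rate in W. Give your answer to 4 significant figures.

R_total = 0.1054 + 5.376 + 0.0927 = 5.5741 m²·K/W
Q = A·ΔT/R = 201 × 20.98 / 5.5741 = 756.53 W

756.5 W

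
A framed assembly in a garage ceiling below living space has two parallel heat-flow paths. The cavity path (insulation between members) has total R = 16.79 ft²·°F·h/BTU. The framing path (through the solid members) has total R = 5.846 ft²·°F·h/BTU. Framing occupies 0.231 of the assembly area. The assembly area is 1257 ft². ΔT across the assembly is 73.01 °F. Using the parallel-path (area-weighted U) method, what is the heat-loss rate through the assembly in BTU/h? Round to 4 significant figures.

U_eff = 0.769/16.79 + 0.231/5.846 = 0.045801 + 0.039514 = 0.085315
R_eff = 1/U_eff = 11.721 ft²·°F·h/BTU
Q = 1257 × 73.01 / 11.721 = 7829.7 BTU/h

7830 BTU/h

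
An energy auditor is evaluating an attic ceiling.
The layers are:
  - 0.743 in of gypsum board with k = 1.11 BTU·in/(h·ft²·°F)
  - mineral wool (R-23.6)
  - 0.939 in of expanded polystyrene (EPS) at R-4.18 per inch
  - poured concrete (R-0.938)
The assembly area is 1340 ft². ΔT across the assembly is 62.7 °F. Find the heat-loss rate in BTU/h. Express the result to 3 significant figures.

2880 BTU/h

0.743/1.11 = 0.6694
0.939 × 4.18 = 3.925
R_total = 0.6694 + 23.6 + 3.925 + 0.938 = 29.13 ft²·°F·h/BTU
Q = A·ΔT/R = 1340 × 62.7 / 29.13 = 2884 BTU/h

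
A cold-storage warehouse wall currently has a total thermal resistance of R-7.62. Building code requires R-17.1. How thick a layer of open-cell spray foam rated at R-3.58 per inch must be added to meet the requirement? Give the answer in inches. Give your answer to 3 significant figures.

2.65 in

ΔR = 17.1 − 7.62 = 9.48 ft²·°F·h/BTU
L = ΔR / (R/in) = 9.48/3.58 = 2.648 in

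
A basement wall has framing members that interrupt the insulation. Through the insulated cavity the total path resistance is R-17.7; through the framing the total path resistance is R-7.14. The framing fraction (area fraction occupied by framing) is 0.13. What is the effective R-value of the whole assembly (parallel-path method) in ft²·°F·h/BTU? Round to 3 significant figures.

U_eff = 0.87/17.7 + 0.13/7.14 = 0.04915 + 0.01821 = 0.06736
R_eff = 1/U_eff = 14.85 ft²·°F·h/BTU

14.8 ft²·°F·h/BTU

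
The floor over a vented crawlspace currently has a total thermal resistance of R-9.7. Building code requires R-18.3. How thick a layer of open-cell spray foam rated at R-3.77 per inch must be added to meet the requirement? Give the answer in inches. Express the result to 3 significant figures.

ΔR = 18.3 − 9.7 = 8.6 ft²·°F·h/BTU
L = ΔR / (R/in) = 8.6/3.77 = 2.281 in

2.28 in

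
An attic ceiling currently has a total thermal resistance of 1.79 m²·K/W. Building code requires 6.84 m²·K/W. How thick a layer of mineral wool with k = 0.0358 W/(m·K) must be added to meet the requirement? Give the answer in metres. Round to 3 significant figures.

ΔR = 6.84 − 1.79 = 5.05 m²·K/W
L = ΔR × k = 5.05 × 0.0358 = 0.1808 m

0.181 m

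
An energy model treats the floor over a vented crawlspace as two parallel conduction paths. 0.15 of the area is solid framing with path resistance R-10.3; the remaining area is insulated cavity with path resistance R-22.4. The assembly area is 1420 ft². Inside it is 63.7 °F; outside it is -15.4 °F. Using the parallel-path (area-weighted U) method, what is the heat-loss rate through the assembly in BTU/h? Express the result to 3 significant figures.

5900 BTU/h

U_eff = 0.85/22.4 + 0.15/10.3 = 0.03795 + 0.01456 = 0.05251
R_eff = 1/U_eff = 19.04 ft²·°F·h/BTU
Q = 1420 × (63.7 − (-15.4)) / 19.04 = 5898 BTU/h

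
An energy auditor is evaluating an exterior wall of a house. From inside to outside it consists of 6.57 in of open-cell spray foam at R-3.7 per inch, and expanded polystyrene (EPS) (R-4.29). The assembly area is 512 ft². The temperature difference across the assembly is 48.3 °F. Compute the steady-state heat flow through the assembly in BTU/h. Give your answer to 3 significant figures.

865 BTU/h

6.57 × 3.7 = 24.31
R_total = 24.31 + 4.29 = 28.6 ft²·°F·h/BTU
Q = A·ΔT/R = 512 × 48.3 / 28.6 = 864.7 BTU/h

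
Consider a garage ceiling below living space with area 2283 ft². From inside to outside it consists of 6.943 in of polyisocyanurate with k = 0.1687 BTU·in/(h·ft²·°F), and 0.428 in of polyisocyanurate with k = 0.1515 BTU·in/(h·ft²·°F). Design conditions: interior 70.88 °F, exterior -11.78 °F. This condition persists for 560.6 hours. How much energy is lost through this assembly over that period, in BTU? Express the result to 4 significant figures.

2405000 BTU

6.943/0.1687 = 41.156
0.428/0.1515 = 2.8251
R_total = 41.156 + 2.8251 = 43.981 ft²·°F·h/BTU
Q = 2283 × (70.88 − (-11.78)) / 43.981 = 4290.8 BTU/h
E = 4290.8 × 560.6 = 2405400 BTU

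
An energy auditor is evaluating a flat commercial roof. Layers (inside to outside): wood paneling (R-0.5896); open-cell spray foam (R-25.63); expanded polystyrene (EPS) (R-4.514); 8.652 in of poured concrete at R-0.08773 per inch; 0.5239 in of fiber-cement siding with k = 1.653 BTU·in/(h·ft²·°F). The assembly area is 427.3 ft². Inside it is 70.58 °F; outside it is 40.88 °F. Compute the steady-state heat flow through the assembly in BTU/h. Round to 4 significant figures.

399.0 BTU/h

8.652 × 0.08773 = 0.75904
0.5239/1.653 = 0.31694
R_total = 0.5896 + 25.63 + 4.514 + 0.75904 + 0.31694 = 31.81 ft²·°F·h/BTU
Q = A·ΔT/R = 427.3 × (70.58 − 40.88) / 31.81 = 398.96 BTU/h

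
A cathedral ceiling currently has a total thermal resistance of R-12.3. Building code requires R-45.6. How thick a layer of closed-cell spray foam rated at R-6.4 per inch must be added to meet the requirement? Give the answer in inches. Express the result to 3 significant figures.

5.20 in

ΔR = 45.6 − 12.3 = 33.3 ft²·°F·h/BTU
L = ΔR / (R/in) = 33.3/6.4 = 5.203 in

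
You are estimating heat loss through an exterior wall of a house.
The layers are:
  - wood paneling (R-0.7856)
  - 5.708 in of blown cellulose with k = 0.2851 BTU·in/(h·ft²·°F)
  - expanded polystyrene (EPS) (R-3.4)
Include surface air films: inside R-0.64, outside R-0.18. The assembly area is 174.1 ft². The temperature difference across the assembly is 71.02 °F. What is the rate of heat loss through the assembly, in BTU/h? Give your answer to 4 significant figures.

494.1 BTU/h

5.708/0.2851 = 20.021
R_total = 0.64 + 0.7856 + 20.021 + 3.4 + 0.18 = 25.027 ft²·°F·h/BTU
Q = A·ΔT/R = 174.1 × 71.02 / 25.027 = 494.06 BTU/h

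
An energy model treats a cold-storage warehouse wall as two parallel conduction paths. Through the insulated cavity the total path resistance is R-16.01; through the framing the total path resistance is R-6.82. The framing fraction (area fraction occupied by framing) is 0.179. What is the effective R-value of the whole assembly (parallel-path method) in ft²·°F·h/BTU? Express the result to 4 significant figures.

U_eff = 0.821/16.01 + 0.179/6.82 = 0.05128 + 0.026246 = 0.077527
R_eff = 1/U_eff = 12.899 ft²·°F·h/BTU

12.90 ft²·°F·h/BTU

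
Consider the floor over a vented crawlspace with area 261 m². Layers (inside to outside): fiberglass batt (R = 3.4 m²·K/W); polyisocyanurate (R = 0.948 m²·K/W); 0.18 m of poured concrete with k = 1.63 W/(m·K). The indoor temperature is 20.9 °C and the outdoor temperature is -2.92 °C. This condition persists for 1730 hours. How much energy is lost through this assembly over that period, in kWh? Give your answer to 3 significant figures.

0.18/1.63 = 0.1104
R_total = 3.4 + 0.948 + 0.1104 = 4.458 m²·K/W
Q = 261 × (20.9 − (-2.92)) / 4.458 = 1394 W
E = 1394 W × 1730 h / 1000 = 2412 kWh

2410 kWh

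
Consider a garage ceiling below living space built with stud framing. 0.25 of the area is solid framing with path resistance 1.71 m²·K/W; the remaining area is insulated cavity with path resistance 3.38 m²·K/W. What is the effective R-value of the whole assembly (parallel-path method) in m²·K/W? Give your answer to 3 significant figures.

2.72 m²·K/W

U_eff = 0.75/3.38 + 0.25/1.71 = 0.2219 + 0.1462 = 0.3681
R_eff = 1/U_eff = 2.717 m²·K/W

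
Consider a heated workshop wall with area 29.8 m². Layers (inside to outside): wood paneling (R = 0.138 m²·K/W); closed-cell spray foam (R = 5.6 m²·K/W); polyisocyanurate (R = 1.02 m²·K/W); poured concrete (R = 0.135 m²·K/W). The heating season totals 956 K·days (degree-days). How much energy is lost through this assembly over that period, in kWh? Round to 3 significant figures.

99.2 kWh

R_total = 0.138 + 5.6 + 1.02 + 0.135 = 6.893 m²·K/W
E = A × HDD × 24 / R / 1000 = 29.8 × 956 × 24 / 6.893 / 1000 = 99.19 kWh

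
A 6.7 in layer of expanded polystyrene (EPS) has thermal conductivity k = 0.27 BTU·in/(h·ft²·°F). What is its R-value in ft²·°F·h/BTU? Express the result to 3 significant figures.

24.8 ft²·°F·h/BTU

R = L/k = 6.7/0.27 = 24.81 ft²·°F·h/BTU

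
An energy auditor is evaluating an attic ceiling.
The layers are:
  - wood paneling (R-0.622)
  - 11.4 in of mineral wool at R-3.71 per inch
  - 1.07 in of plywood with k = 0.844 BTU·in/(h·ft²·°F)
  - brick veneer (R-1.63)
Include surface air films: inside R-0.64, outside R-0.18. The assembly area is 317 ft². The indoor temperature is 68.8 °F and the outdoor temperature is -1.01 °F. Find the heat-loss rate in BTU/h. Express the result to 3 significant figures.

11.4 × 3.71 = 42.29
1.07/0.844 = 1.268
R_total = 0.64 + 0.622 + 42.29 + 1.268 + 1.63 + 0.18 = 46.63 ft²·°F·h/BTU
Q = A·ΔT/R = 317 × (68.8 − (-1.01)) / 46.63 = 474.5 BTU/h

475 BTU/h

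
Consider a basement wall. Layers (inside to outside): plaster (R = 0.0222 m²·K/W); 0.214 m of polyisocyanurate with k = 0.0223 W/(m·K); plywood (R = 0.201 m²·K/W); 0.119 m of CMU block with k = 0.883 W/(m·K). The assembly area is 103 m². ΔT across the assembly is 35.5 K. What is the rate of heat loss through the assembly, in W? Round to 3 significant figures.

0.214/0.0223 = 9.596
0.119/0.883 = 0.1348
R_total = 0.0222 + 9.596 + 0.201 + 0.1348 = 9.954 m²·K/W
Q = A·ΔT/R = 103 × 35.5 / 9.954 = 367.3 W

367 W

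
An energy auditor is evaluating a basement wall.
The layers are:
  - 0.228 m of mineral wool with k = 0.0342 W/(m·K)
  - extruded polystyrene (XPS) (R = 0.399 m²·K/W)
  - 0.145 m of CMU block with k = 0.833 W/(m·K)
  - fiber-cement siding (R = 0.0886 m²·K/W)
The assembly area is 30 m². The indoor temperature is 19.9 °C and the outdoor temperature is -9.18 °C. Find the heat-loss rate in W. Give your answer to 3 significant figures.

119 W

0.228/0.0342 = 6.667
0.145/0.833 = 0.1741
R_total = 6.667 + 0.399 + 0.1741 + 0.0886 = 7.328 m²·K/W
Q = A·ΔT/R = 30 × (19.9 − (-9.18)) / 7.328 = 119 W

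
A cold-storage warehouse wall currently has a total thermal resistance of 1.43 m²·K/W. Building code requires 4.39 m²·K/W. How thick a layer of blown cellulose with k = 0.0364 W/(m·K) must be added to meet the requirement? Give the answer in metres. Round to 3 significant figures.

ΔR = 4.39 − 1.43 = 2.96 m²·K/W
L = ΔR × k = 2.96 × 0.0364 = 0.1077 m

0.108 m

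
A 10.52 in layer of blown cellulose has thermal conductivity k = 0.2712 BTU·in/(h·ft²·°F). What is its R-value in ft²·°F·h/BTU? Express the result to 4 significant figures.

R = L/k = 10.52/0.2712 = 38.791 ft²·°F·h/BTU

38.79 ft²·°F·h/BTU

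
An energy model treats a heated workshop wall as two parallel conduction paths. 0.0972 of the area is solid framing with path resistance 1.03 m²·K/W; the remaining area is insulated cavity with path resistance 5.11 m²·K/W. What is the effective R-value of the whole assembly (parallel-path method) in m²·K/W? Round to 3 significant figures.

U_eff = 0.9028/5.11 + 0.0972/1.03 = 0.1767 + 0.09437 = 0.271
R_eff = 1/U_eff = 3.689 m²·K/W

3.69 m²·K/W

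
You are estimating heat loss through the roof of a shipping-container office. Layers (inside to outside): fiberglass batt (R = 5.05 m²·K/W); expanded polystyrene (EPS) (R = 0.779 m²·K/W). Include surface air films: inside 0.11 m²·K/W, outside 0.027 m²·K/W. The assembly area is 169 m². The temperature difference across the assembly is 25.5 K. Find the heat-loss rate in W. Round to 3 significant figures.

722 W

R_total = 0.11 + 5.05 + 0.779 + 0.027 = 5.966 m²·K/W
Q = A·ΔT/R = 169 × 25.5 / 5.966 = 722.3 W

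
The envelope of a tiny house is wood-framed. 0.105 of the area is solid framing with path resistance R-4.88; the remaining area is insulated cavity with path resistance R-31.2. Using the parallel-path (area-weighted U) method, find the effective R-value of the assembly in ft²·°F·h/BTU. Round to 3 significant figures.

19.9 ft²·°F·h/BTU

U_eff = 0.895/31.2 + 0.105/4.88 = 0.02869 + 0.02152 = 0.0502
R_eff = 1/U_eff = 19.92 ft²·°F·h/BTU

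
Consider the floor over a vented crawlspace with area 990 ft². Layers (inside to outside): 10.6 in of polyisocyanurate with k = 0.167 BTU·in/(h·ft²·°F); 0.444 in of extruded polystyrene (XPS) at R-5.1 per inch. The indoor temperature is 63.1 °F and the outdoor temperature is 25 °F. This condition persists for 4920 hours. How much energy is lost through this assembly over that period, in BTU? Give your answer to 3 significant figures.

2820000 BTU

10.6/0.167 = 63.47
0.444 × 5.1 = 2.264
R_total = 63.47 + 2.264 = 65.74 ft²·°F·h/BTU
Q = 990 × (63.1 − 25) / 65.74 = 573.8 BTU/h
E = 573.8 × 4920 = 2823000 BTU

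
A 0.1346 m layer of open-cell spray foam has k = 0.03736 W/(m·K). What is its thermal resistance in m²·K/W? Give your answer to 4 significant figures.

R = L/k = 0.1346/0.03736 = 3.6028 m²·K/W

3.603 m²·K/W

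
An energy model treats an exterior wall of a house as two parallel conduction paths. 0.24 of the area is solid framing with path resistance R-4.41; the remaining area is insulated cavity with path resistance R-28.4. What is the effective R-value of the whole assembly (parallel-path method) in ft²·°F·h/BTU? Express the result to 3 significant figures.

12.3 ft²·°F·h/BTU

U_eff = 0.76/28.4 + 0.24/4.41 = 0.02676 + 0.05442 = 0.08118
R_eff = 1/U_eff = 12.32 ft²·°F·h/BTU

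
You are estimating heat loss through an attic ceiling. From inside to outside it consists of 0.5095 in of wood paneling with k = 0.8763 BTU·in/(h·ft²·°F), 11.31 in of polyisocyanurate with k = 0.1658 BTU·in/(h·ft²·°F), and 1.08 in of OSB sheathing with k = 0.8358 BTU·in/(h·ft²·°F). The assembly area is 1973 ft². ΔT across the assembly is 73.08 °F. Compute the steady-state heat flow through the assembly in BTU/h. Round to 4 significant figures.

0.5095/0.8763 = 0.58142
11.31/0.1658 = 68.215
1.08/0.8358 = 1.2922
R_total = 0.58142 + 68.215 + 1.2922 = 70.088 ft²·°F·h/BTU
Q = A·ΔT/R = 1973 × 73.08 / 70.088 = 2057.2 BTU/h

2057 BTU/h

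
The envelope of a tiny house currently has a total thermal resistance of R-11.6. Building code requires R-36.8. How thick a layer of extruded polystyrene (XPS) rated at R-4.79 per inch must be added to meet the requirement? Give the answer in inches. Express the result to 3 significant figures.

ΔR = 36.8 − 11.6 = 25.2 ft²·°F·h/BTU
L = ΔR / (R/in) = 25.2/4.79 = 5.261 in

5.26 in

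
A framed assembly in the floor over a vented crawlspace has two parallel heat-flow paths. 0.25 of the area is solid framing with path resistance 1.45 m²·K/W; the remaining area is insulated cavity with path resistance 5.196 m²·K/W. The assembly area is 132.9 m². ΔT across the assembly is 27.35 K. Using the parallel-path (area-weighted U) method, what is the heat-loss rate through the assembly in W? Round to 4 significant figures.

1151 W

U_eff = 0.75/5.196 + 0.25/1.45 = 0.14434 + 0.17241 = 0.31676
R_eff = 1/U_eff = 3.157 m²·K/W
Q = 132.9 × 27.35 / 3.157 = 1151.3 W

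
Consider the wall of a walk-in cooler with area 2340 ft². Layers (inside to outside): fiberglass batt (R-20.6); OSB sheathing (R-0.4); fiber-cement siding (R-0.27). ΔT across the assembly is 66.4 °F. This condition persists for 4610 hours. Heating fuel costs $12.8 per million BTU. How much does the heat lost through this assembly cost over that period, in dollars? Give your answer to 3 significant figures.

R_total = 20.6 + 0.4 + 0.27 = 21.27 ft²·°F·h/BTU
Q = 2340 × 66.4 / 21.27 = 7305 BTU/h
E = 7305 × 4610 = 33680000 BTU
Cost = 33680000/10⁶ × 12.8 = $431

431 dollars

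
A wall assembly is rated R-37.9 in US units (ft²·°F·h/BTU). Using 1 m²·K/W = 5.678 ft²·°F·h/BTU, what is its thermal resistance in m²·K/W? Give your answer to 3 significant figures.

6.67 m²·K/W

R_SI = 37.9/5.678 = 6.675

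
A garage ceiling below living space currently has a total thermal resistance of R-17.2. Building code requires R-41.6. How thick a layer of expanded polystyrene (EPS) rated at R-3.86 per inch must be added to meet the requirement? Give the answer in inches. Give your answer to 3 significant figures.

ΔR = 41.6 − 17.2 = 24.4 ft²·°F·h/BTU
L = ΔR / (R/in) = 24.4/3.86 = 6.321 in

6.32 in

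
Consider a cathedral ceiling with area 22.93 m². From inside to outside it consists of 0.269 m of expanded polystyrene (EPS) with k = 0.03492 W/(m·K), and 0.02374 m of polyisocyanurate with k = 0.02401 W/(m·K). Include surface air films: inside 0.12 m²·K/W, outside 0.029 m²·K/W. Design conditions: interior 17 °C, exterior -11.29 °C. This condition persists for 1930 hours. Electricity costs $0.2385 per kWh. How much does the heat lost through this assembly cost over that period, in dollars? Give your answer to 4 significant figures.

33.77 dollars

0.269/0.03492 = 7.7033
0.02374/0.02401 = 0.98875
R_total = 0.12 + 7.7033 + 0.98875 + 0.029 = 8.8411 m²·K/W
Q = 22.93 × (17 − (-11.29)) / 8.8411 = 73.372 W
E = 73.372 W × 1930 h / 1000 = 141.61 kWh
Cost = 141.61 × 0.2385 = $33.774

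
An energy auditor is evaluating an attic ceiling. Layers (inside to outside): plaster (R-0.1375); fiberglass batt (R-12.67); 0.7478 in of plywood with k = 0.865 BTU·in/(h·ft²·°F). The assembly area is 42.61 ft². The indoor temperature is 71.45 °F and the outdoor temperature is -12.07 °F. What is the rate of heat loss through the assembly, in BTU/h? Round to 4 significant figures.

0.7478/0.865 = 0.86451
R_total = 0.1375 + 12.67 + 0.86451 = 13.672 ft²·°F·h/BTU
Q = A·ΔT/R = 42.61 × (71.45 − (-12.07)) / 13.672 = 260.3 BTU/h

260.3 BTU/h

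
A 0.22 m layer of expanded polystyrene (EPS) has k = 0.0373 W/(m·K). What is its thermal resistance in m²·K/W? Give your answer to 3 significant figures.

5.90 m²·K/W

R = L/k = 0.22/0.0373 = 5.898 m²·K/W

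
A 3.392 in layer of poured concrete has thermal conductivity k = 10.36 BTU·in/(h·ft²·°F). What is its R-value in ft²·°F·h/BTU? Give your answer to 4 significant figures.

R = L/k = 3.392/10.36 = 0.32741 ft²·°F·h/BTU

0.3274 ft²·°F·h/BTU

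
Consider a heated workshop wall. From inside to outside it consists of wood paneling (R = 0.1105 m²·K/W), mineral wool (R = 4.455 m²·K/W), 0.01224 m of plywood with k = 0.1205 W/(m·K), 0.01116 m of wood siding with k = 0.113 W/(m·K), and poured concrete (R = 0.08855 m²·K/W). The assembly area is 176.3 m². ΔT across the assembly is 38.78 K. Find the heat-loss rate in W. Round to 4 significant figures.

0.01224/0.1205 = 0.10158
0.01116/0.113 = 0.098761
R_total = 0.1105 + 4.455 + 0.10158 + 0.098761 + 0.08855 = 4.8544 m²·K/W
Q = A·ΔT/R = 176.3 × 38.78 / 4.8544 = 1408.4 W

1408 W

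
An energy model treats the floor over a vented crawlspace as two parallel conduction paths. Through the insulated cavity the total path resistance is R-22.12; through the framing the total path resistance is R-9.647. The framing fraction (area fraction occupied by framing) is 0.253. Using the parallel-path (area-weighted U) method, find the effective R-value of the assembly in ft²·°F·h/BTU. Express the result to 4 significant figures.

U_eff = 0.747/22.12 + 0.253/9.647 = 0.03377 + 0.026226 = 0.059996
R_eff = 1/U_eff = 16.668 ft²·°F·h/BTU

16.67 ft²·°F·h/BTU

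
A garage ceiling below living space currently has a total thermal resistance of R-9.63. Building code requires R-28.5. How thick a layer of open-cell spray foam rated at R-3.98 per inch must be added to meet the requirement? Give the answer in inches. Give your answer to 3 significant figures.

ΔR = 28.5 − 9.63 = 18.87 ft²·°F·h/BTU
L = ΔR / (R/in) = 18.87/3.98 = 4.741 in

4.74 in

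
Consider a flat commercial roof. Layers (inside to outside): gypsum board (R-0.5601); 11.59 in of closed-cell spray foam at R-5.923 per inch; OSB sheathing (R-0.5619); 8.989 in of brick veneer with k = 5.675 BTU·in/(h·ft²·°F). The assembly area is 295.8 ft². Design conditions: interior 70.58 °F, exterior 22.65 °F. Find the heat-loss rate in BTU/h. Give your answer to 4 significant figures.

11.59 × 5.923 = 68.648
8.989/5.675 = 1.584
R_total = 0.5601 + 68.648 + 0.5619 + 1.584 = 71.354 ft²·°F·h/BTU
Q = A·ΔT/R = 295.8 × (70.58 − 22.65) / 71.354 = 198.7 BTU/h

198.7 BTU/h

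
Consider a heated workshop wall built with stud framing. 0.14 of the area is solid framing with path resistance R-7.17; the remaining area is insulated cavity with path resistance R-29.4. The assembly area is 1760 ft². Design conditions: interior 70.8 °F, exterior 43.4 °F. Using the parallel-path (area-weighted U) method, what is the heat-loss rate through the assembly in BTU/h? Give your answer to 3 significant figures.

U_eff = 0.86/29.4 + 0.14/7.17 = 0.02925 + 0.01953 = 0.04878
R_eff = 1/U_eff = 20.5 ft²·°F·h/BTU
Q = 1760 × (70.8 − 43.4) / 20.5 = 2352 BTU/h

2350 BTU/h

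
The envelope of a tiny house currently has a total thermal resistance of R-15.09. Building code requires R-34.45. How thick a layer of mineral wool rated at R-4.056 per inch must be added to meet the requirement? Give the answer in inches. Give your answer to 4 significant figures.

ΔR = 34.45 − 15.09 = 19.36 ft²·°F·h/BTU
L = ΔR / (R/in) = 19.36/4.056 = 4.7732 in

4.773 in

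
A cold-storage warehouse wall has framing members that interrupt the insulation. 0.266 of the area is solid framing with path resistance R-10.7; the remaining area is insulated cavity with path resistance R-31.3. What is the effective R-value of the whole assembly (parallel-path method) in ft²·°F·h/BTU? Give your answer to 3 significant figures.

U_eff = 0.734/31.3 + 0.266/10.7 = 0.02345 + 0.02486 = 0.04831
R_eff = 1/U_eff = 20.7 ft²·°F·h/BTU

20.7 ft²·°F·h/BTU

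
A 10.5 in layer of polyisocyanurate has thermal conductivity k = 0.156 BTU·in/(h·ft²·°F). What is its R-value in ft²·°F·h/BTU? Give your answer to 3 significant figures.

R = L/k = 10.5/0.156 = 67.31 ft²·°F·h/BTU

67.3 ft²·°F·h/BTU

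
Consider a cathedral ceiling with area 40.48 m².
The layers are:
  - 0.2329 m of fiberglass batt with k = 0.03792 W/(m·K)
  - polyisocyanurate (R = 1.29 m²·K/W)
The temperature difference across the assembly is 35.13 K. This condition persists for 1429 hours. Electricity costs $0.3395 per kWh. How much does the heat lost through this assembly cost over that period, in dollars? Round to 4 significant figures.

92.83 dollars

0.2329/0.03792 = 6.1419
R_total = 6.1419 + 1.29 = 7.4319 m²·K/W
Q = 40.48 × 35.13 / 7.4319 = 191.35 W
E = 191.35 W × 1429 h / 1000 = 273.43 kWh
Cost = 273.43 × 0.3395 = $92.831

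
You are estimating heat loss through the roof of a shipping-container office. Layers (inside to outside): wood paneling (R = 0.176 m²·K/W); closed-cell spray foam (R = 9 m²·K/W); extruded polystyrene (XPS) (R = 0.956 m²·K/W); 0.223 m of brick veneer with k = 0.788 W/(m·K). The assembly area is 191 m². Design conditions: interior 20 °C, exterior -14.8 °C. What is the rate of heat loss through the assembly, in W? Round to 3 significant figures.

0.223/0.788 = 0.283
R_total = 0.176 + 9 + 0.956 + 0.283 = 10.41 m²·K/W
Q = A·ΔT/R = 191 × (20 − (-14.8)) / 10.41 = 638.2 W

638 W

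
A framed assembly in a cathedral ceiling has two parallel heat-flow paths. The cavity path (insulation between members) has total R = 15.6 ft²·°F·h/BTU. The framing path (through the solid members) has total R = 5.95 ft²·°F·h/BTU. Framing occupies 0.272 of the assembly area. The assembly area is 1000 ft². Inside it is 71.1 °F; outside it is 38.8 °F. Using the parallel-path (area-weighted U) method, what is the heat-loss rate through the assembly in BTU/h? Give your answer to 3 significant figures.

U_eff = 0.728/15.6 + 0.272/5.95 = 0.04667 + 0.04571 = 0.09238
R_eff = 1/U_eff = 10.82 ft²·°F·h/BTU
Q = 1000 × (71.1 − 38.8) / 10.82 = 2984 BTU/h

2980 BTU/h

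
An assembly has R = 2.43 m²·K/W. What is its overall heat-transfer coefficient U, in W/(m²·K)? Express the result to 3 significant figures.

0.412 W/(m²·K)

U = 1/R = 1/2.43 = 0.4115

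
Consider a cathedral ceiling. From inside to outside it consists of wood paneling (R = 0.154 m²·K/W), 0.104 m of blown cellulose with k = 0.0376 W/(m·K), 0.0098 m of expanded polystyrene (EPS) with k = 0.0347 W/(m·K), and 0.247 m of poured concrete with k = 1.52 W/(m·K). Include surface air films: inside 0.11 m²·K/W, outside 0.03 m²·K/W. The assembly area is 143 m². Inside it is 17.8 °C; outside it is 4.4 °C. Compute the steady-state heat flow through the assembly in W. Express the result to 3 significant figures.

0.104/0.0376 = 2.766
0.0098/0.0347 = 0.2824
0.247/1.52 = 0.1625
R_total = 0.11 + 0.154 + 2.766 + 0.2824 + 0.1625 + 0.03 = 3.505 m²·K/W
Q = A·ΔT/R = 143 × (17.8 − 4.4) / 3.505 = 546.7 W

547 W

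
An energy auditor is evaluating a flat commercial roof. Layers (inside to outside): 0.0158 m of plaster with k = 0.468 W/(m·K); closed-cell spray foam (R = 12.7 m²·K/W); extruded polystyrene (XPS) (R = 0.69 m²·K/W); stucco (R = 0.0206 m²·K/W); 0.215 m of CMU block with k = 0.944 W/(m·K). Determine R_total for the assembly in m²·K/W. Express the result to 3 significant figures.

0.0158/0.468 = 0.03376
0.215/0.944 = 0.2278
R_total = 0.03376 + 12.7 + 0.69 + 0.0206 + 0.2278 = 13.67 m²·K/W

13.7 m²·K/W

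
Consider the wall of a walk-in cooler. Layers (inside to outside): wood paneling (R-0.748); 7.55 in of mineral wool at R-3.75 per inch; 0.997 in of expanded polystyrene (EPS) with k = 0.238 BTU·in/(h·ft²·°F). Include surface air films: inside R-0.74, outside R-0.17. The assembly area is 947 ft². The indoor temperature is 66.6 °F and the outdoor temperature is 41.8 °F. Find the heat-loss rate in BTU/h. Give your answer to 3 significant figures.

688 BTU/h

7.55 × 3.75 = 28.31
0.997/0.238 = 4.189
R_total = 0.74 + 0.748 + 28.31 + 4.189 + 0.17 = 34.16 ft²·°F·h/BTU
Q = A·ΔT/R = 947 × (66.6 − 41.8) / 34.16 = 687.5 BTU/h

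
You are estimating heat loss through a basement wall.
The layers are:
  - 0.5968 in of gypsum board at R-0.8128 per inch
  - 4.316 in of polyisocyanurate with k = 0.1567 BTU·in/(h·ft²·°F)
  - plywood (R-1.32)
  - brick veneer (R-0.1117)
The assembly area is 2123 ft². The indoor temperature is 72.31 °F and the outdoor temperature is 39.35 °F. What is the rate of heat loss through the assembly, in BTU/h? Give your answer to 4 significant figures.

0.5968 × 0.8128 = 0.48508
4.316/0.1567 = 27.543
R_total = 0.48508 + 27.543 + 1.32 + 0.1117 = 29.46 ft²·°F·h/BTU
Q = A·ΔT/R = 2123 × (72.31 − 39.35) / 29.46 = 2375.2 BTU/h

2375 BTU/h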